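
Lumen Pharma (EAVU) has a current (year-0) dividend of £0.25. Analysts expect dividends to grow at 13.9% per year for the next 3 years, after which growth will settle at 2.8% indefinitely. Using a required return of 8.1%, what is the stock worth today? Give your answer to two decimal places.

£6.51

Two-stage DDM. Project D₁…D_3 at 0.139, terminal growth 0.028, discount at r = 0.081.
D_1 = 0.2848
D_2 = 0.3243
D_3 = 0.3694
Terminal value at t=3: TV = D_4/(r−g) = 0.3798/(0.081−0.028) = 7.1652
P₀ = 0.2848/(1+0.081)^1 + 0.3243/(1+0.081)^2 + 0.3694/(1+0.081)^3 + 7.1652/(1+0.081)^3 = 6.5056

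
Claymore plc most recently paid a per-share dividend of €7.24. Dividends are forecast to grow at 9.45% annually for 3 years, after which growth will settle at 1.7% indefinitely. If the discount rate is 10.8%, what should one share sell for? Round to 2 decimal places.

€99.19

Two-stage DDM. Project D₁…D_3 at 0.0945, terminal growth 0.017, discount at r = 0.108.
D_1 = 7.9242
D_2 = 8.6730
D_3 = 9.4926
Terminal value at t=3: TV = D_4/(r−g) = 9.6540/(0.108−0.017) = 106.0878
P₀ = 7.9242/(1+0.108)^1 + 8.6730/(1+0.108)^2 + 9.4926/(1+0.108)^3 + 106.0878/(1+0.108)^3 = 99.1863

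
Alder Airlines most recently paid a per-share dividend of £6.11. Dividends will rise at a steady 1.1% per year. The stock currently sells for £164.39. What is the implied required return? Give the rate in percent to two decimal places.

4.86%

Rearranging the constant-growth DDM: r = D₁/P₀ + g.
D₁ = 6.11 × (1 + 0.011) = 6.1772.
r = 6.1772 / 164.39 + 0.011 = 0.03758 + 0.011 = 0.04858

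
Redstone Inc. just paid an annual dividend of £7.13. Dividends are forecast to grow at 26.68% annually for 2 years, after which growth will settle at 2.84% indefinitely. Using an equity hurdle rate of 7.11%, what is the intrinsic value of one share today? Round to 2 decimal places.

£258.61

Two-stage DDM. Project D₁…D_2 at 0.2668, terminal growth 0.0284, discount at r = 0.0711.
D_1 = 9.0323
D_2 = 11.4421
Terminal value at t=2: TV = D_3/(r−g) = 11.7671/(0.0711−0.0284) = 275.5750
P₀ = 9.0323/(1+0.0711)^1 + 11.4421/(1+0.0711)^2 + 275.5750/(1+0.0711)^2 = 258.6099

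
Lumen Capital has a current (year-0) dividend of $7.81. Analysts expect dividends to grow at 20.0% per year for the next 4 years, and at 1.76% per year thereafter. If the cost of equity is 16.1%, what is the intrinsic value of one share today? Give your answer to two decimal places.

Two-stage DDM. Project D₁…D_4 at 0.2, terminal growth 0.0176, discount at r = 0.161.
D_1 = 9.3720
D_2 = 11.2464
D_3 = 13.4957
D_4 = 16.1948
Terminal value at t=4: TV = D_5/(r−g) = 16.4798/(0.161−0.0176) = 114.9222
P₀ = 9.3720/(1+0.161)^1 + 11.2464/(1+0.161)^2 + 13.4957/(1+0.161)^3 + 16.1948/(1+0.161)^4 + 114.9222/(1+0.161)^4 = 97.2053

$97.21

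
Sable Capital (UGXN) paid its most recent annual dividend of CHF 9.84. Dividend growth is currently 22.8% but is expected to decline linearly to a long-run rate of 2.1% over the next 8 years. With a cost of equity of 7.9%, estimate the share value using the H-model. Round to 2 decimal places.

H-model: P₀ = D₀[(1+g_L) + H(g_S−g_L)]/(r−g_L), with H = 8/2 = 4.
P₀ = 9.84 × [(1+0.021) + 4×(0.228−0.021)] / (0.079−0.021)
   = 9.84 × 1.8490 / 0.058 = 313.6924

CHF 313.69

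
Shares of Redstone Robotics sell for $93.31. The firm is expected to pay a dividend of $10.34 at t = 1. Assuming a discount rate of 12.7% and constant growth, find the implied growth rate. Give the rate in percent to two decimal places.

From P₀ = D₁/(r − g), the implied growth is g = r − D₁/P₀.
g = 0.127 − 10.34/93.31 = 0.127 − 0.11081 = 0.01619

1.62%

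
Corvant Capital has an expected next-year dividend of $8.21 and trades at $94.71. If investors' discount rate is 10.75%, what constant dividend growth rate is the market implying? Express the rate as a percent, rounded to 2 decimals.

2.08%

From P₀ = D₁/(r − g), the implied growth is g = r − D₁/P₀.
g = 0.1075 − 8.21/94.71 = 0.1075 − 0.08669 = 0.02081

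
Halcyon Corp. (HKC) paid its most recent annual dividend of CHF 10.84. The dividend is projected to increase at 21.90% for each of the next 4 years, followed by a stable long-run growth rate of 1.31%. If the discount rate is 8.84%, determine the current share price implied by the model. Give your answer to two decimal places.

Two-stage DDM. Project D₁…D_4 at 0.219, terminal growth 0.0131, discount at r = 0.0884.
D_1 = 13.2140
D_2 = 16.1078
D_3 = 19.6354
D_4 = 23.9356
Terminal value at t=4: TV = D_5/(r−g) = 24.2491/(0.0884−0.0131) = 322.0338
P₀ = 13.2140/(1+0.0884)^1 + 16.1078/(1+0.0884)^2 + 19.6354/(1+0.0884)^3 + 23.9356/(1+0.0884)^4 + 322.0338/(1+0.0884)^4 = 287.5052

CHF 287.51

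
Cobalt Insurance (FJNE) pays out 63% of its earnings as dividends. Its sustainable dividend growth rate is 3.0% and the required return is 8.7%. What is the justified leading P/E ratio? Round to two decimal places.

Justified leading P/E = b/(r−g) = 0.63/(0.087−0.03) = 11.0526

11.05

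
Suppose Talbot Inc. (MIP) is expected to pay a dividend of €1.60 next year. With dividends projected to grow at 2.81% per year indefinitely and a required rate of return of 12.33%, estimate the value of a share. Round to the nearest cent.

Gordon growth model: P₀ = D₁/(r − g), with D₁ = 1.60 given directly.
P₀ = 1.6000 / (0.1233 − 0.0281) = 1.6000 / 0.0952 = 16.8067

€16.81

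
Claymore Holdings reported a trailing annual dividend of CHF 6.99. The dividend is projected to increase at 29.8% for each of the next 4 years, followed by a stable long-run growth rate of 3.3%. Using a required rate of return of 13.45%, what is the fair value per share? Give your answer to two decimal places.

Two-stage DDM. Project D₁…D_4 at 0.298, terminal growth 0.033, discount at r = 0.1345.
D_1 = 9.0730
D_2 = 11.7768
D_3 = 15.2863
D_4 = 19.8416
Terminal value at t=4: TV = D_5/(r−g) = 20.4963/(0.1345−0.033) = 201.9344
P₀ = 9.0730/(1+0.1345)^1 + 11.7768/(1+0.1345)^2 + 15.2863/(1+0.1345)^3 + 19.8416/(1+0.1345)^4 + 201.9344/(1+0.1345)^4 = 161.4899

CHF 161.49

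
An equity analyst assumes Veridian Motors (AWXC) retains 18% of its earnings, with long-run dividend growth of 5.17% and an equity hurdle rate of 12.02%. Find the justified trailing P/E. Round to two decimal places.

12.59

Payout ratio b = 1 − 0.18 = 0.82.
Justified trailing P/E = b(1+g)/(r−g) = 0.82×(1+0.0517)/(0.1202−0.0517) = 12.5897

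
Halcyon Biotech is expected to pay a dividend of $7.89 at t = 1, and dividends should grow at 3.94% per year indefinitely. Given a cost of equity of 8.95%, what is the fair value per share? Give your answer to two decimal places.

$157.49

Gordon growth model: P₀ = D₁/(r − g), with D₁ = 7.89 given directly.
P₀ = 7.8900 / (0.0895 − 0.0394) = 7.8900 / 0.0501 = 157.4850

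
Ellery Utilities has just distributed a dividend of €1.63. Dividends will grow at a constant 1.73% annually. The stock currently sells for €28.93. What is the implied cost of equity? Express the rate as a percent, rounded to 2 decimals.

Rearranging the constant-growth DDM: r = D₁/P₀ + g.
D₁ = 1.63 × (1 + 0.0173) = 1.6582.
r = 1.6582 / 28.93 + 0.0173 = 0.05732 + 0.0173 = 0.07462

7.46%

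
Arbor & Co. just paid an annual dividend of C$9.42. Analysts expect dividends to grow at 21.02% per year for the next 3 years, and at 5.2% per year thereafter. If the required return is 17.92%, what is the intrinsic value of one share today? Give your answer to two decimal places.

C$113.99

Two-stage DDM. Project D₁…D_3 at 0.2102, terminal growth 0.052, discount at r = 0.1792.
D_1 = 11.4001
D_2 = 13.7964
D_3 = 16.6964
Terminal value at t=3: TV = D_4/(r−g) = 17.5646/(0.1792−0.052) = 138.0864
P₀ = 11.4001/(1+0.1792)^1 + 13.7964/(1+0.1792)^2 + 16.6964/(1+0.1792)^3 + 138.0864/(1+0.1792)^3 = 113.9869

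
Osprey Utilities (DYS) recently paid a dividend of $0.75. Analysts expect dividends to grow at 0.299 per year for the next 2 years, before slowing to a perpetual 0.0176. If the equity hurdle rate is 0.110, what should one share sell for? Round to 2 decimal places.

$13.22

Two-stage DDM. Project D₁…D_2 at 0.299, terminal growth 0.0176, discount at r = 0.11.
D_1 = 0.9742
D_2 = 1.2656
Terminal value at t=2: TV = D_3/(r−g) = 1.2878/(0.11−0.0176) = 13.9375
P₀ = 0.9742/(1+0.11)^1 + 1.2656/(1+0.11)^2 + 13.9375/(1+0.11)^2 = 13.2168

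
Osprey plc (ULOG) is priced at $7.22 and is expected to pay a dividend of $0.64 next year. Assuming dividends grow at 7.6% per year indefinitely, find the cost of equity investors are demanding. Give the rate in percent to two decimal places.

16.46%

Rearranging the constant-growth DDM: r = D₁/P₀ + g.
r = 0.6400 / 7.22 + 0.076 = 0.08864 + 0.076 = 0.16464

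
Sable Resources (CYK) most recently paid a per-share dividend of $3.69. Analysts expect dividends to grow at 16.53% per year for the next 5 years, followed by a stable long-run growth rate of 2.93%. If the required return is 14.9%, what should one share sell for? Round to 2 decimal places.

Two-stage DDM. Project D₁…D_5 at 0.1653, terminal growth 0.0293, discount at r = 0.149.
D_1 = 4.3000
D_2 = 5.0107
D_3 = 5.8390
D_4 = 6.8042
D_5 = 7.9289
Terminal value at t=5: TV = D_6/(r−g) = 8.1613/(0.149−0.0293) = 68.1809
P₀ = 4.3000/(1+0.149)^1 + 5.0107/(1+0.149)^2 + 5.8390/(1+0.149)^3 + 6.8042/(1+0.149)^4 + 7.9289/(1+0.149)^5 + 68.1809/(1+0.149)^5 = 53.2960

$53.30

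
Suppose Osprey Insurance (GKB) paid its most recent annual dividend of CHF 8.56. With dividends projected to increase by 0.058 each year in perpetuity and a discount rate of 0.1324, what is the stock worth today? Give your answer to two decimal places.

Gordon growth model: P₀ = D₁/(r − g). D₁ = 8.56 × (1 + 0.058) = 9.0565.
P₀ = 9.0565 / (0.1324 − 0.058) = 9.0565 / 0.0744 = 121.7269

CHF 121.73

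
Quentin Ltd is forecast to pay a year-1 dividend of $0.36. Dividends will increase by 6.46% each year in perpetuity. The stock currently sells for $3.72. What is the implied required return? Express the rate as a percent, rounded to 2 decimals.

Rearranging the constant-growth DDM: r = D₁/P₀ + g.
r = 0.3600 / 3.72 + 0.0646 = 0.09677 + 0.0646 = 0.16137

16.14%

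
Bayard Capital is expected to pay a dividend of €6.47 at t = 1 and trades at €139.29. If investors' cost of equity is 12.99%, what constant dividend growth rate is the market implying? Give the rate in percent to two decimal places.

From P₀ = D₁/(r − g), the implied growth is g = r − D₁/P₀.
g = 0.1299 − 6.47/139.29 = 0.1299 − 0.04645 = 0.08345

8.35%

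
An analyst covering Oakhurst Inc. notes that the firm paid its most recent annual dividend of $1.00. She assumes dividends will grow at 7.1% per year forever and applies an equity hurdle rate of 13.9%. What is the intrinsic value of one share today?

Gordon growth model: P₀ = D₁/(r − g). D₁ = 1.00 × (1 + 0.071) = 1.0710.
P₀ = 1.0710 / (0.139 − 0.071) = 1.0710 / 0.068 = 15.7500

$15.75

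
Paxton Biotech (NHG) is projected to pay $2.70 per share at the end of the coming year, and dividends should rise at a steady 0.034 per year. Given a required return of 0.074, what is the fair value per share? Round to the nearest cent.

Gordon growth model: P₀ = D₁/(r − g), with D₁ = 2.70 given directly.
P₀ = 2.7000 / (0.074 − 0.034) = 2.7000 / 0.04 = 67.5000

$67.50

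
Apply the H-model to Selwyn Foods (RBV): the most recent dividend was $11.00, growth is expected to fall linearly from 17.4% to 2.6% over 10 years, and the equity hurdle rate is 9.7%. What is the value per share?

$273.61

H-model: P₀ = D₀[(1+g_L) + H(g_S−g_L)]/(r−g_L), with H = 10/2 = 5.
P₀ = 11.00 × [(1+0.026) + 5×(0.174−0.026)] / (0.097−0.026)
   = 11.00 × 1.7660 / 0.071 = 273.6056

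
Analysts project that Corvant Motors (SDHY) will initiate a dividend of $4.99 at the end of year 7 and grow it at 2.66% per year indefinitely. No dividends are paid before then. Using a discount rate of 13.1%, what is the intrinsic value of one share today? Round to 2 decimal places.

$22.84

Deferred-dividend DDM. At t=6 the remaining stream is a growing perpetuity with first payment D_7 = 4.99.
V_6 = D_7/(r−g) = 4.99/(0.131−0.0266) = 47.7969
P₀ = V_6/(1+r)^6 = 47.7969/(1+0.131)^6 = 22.8362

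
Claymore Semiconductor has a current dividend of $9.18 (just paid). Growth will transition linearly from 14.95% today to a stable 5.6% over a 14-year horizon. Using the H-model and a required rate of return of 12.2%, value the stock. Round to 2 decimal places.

$237.92

H-model: P₀ = D₀[(1+g_L) + H(g_S−g_L)]/(r−g_L), with H = 14/2 = 7.
P₀ = 9.18 × [(1+0.056) + 7×(0.1495−0.056)] / (0.122−0.056)
   = 9.18 × 1.7105 / 0.066 = 237.9150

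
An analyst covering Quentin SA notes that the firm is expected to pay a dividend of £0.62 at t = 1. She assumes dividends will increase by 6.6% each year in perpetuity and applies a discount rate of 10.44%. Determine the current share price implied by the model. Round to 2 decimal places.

Gordon growth model: P₀ = D₁/(r − g), with D₁ = 0.62 given directly.
P₀ = 0.6200 / (0.1044 − 0.066) = 0.6200 / 0.0384 = 16.1458

£16.15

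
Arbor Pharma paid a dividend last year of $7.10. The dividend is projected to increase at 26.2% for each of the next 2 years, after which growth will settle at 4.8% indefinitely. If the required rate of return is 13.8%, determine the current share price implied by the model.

$118.28

Two-stage DDM. Project D₁…D_2 at 0.262, terminal growth 0.048, discount at r = 0.138.
D_1 = 8.9602
D_2 = 11.3078
Terminal value at t=2: TV = D_3/(r−g) = 11.8505/(0.138−0.048) = 131.6727
P₀ = 8.9602/(1+0.138)^1 + 11.3078/(1+0.138)^2 + 131.6727/(1+0.138)^2 = 118.2795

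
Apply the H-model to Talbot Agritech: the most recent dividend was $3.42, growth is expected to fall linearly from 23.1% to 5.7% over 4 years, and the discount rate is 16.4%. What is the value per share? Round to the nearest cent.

$44.91

H-model: P₀ = D₀[(1+g_L) + H(g_S−g_L)]/(r−g_L), with H = 4/2 = 2.
P₀ = 3.42 × [(1+0.057) + 2×(0.231−0.057)] / (0.164−0.057)
   = 3.42 × 1.4050 / 0.107 = 44.9075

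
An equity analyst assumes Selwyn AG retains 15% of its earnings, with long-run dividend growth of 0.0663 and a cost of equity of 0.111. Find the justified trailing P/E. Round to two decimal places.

Payout ratio b = 1 − 0.15 = 0.85.
Justified trailing P/E = b(1+g)/(r−g) = 0.85×(1+0.0663)/(0.111−0.0663) = 20.2764

20.28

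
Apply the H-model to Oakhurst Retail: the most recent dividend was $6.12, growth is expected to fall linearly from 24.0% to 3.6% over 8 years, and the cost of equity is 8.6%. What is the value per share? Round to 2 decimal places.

$226.68

H-model: P₀ = D₀[(1+g_L) + H(g_S−g_L)]/(r−g_L), with H = 8/2 = 4.
P₀ = 6.12 × [(1+0.036) + 4×(0.24−0.036)] / (0.086−0.036)
   = 6.12 × 1.8520 / 0.05 = 226.6848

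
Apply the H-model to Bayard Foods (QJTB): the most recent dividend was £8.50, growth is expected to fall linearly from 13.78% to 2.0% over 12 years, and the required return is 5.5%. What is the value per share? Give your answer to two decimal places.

H-model: P₀ = D₀[(1+g_L) + H(g_S−g_L)]/(r−g_L), with H = 12/2 = 6.
P₀ = 8.50 × [(1+0.02) + 6×(0.1378−0.02)] / (0.055−0.02)
   = 8.50 × 1.7268 / 0.035 = 419.3657

£419.37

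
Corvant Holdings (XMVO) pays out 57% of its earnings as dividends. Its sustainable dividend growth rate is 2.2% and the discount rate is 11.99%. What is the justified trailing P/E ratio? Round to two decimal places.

5.95

Justified trailing P/E = b(1+g)/(r−g) = 0.57×(1+0.022)/(0.1199−0.022) = 5.9504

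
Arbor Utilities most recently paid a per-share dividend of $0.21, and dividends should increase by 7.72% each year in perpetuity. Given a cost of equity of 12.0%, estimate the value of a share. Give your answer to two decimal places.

Gordon growth model: P₀ = D₁/(r − g). D₁ = 0.21 × (1 + 0.0772) = 0.2262.
P₀ = 0.2262 / (0.12 − 0.0772) = 0.2262 / 0.0428 = 5.2853

$5.29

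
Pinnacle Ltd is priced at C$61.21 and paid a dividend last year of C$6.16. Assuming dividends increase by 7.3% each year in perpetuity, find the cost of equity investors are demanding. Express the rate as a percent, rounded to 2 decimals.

Rearranging the constant-growth DDM: r = D₁/P₀ + g.
D₁ = 6.16 × (1 + 0.073) = 6.6097.
r = 6.6097 / 61.21 + 0.073 = 0.10798 + 0.073 = 0.18098

18.10%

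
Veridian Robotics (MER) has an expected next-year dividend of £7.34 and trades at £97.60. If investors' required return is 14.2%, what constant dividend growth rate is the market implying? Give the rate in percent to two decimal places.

From P₀ = D₁/(r − g), the implied growth is g = r − D₁/P₀.
g = 0.142 − 7.34/97.60 = 0.142 − 0.07520 = 0.06680

6.68%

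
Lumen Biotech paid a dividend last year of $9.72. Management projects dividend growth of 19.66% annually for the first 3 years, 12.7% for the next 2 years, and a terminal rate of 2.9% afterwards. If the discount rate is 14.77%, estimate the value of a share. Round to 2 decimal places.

$145.24

Three-stage DDM. Project D₁…D_5; terminal Gordon value at t=5 with g = 0.029; discount at r = 0.1477.
D_1 = 11.6310
D_2 = 13.9176
D_3 = 16.6538
D_4 = 18.7688
D_5 = 21.1525
TV_5 = 21.7659/(0.1477−0.029) = 183.3689
P₀ = Σ Dₜ/(1+r)ᵗ + TV_5/(1+r)^5 = 145.2398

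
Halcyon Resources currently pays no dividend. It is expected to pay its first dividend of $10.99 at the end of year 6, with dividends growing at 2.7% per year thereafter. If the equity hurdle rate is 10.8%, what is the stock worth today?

$81.25

Deferred-dividend DDM. At t=5 the remaining stream is a growing perpetuity with first payment D_6 = 10.99.
V_5 = D_6/(r−g) = 10.99/(0.108−0.027) = 135.6790
P₀ = V_5/(1+r)^5 = 135.6790/(1+0.108)^5 = 81.2482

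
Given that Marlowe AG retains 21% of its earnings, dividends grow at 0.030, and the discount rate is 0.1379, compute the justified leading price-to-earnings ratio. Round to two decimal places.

7.32

Payout ratio b = 1 − 0.21 = 0.79.
Justified leading P/E = b/(r−g) = 0.79/(0.1379−0.03) = 7.3216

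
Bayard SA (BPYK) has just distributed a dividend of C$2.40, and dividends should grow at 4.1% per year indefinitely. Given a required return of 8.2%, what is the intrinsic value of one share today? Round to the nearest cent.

C$60.94

Gordon growth model: P₀ = D₁/(r − g). D₁ = 2.40 × (1 + 0.041) = 2.4984.
P₀ = 2.4984 / (0.082 − 0.041) = 2.4984 / 0.041 = 60.9366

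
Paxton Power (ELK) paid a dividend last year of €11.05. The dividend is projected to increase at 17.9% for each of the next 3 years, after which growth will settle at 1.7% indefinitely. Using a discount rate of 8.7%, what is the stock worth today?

€243.94

Two-stage DDM. Project D₁…D_3 at 0.179, terminal growth 0.017, discount at r = 0.087.
D_1 = 13.0280
D_2 = 15.3600
D_3 = 18.1094
Terminal value at t=3: TV = D_4/(r−g) = 18.4172/(0.087−0.017) = 263.1035
P₀ = 13.0280/(1+0.087)^1 + 15.3600/(1+0.087)^2 + 18.1094/(1+0.087)^3 + 263.1035/(1+0.087)^3 = 243.9357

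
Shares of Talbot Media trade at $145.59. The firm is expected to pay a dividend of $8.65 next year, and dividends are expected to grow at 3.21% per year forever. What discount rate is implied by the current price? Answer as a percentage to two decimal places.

Rearranging the constant-growth DDM: r = D₁/P₀ + g.
r = 8.6500 / 145.59 + 0.0321 = 0.05941 + 0.0321 = 0.09151

9.15%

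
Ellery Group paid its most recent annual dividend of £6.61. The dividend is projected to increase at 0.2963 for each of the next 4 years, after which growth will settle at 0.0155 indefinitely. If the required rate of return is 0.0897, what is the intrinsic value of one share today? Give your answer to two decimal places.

£222.75

Two-stage DDM. Project D₁…D_4 at 0.2963, terminal growth 0.0155, discount at r = 0.0897.
D_1 = 8.5685
D_2 = 11.1074
D_3 = 14.3985
D_4 = 18.6648
Terminal value at t=4: TV = D_5/(r−g) = 18.9541/(0.0897−0.0155) = 255.4463
P₀ = 8.5685/(1+0.0897)^1 + 11.1074/(1+0.0897)^2 + 14.3985/(1+0.0897)^3 + 18.6648/(1+0.0897)^4 + 255.4463/(1+0.0897)^4 = 222.7459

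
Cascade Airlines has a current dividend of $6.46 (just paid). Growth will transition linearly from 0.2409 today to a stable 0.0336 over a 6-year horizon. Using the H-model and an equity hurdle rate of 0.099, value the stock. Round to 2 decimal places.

H-model: P₀ = D₀[(1+g_L) + H(g_S−g_L)]/(r−g_L), with H = 6/2 = 3.
P₀ = 6.46 × [(1+0.0336) + 3×(0.2409−0.0336)] / (0.099−0.0336)
   = 6.46 × 1.6555 / 0.0654 = 163.5249

$163.52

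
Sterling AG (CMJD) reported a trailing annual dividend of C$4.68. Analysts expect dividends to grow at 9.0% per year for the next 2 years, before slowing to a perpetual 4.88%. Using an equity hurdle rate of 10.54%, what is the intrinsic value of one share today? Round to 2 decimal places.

Two-stage DDM. Project D₁…D_2 at 0.09, terminal growth 0.0488, discount at r = 0.1054.
D_1 = 5.1012
D_2 = 5.5603
Terminal value at t=2: TV = D_3/(r−g) = 5.8317/(0.1054−0.0488) = 103.0327
P₀ = 5.1012/(1+0.1054)^1 + 5.5603/(1+0.1054)^2 + 103.0327/(1+0.1054)^2 = 93.4864

C$93.49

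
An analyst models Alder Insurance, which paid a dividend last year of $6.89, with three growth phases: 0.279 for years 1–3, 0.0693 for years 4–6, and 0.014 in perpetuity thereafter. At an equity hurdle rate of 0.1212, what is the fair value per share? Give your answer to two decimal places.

$138.90

Three-stage DDM. Project D₁…D_6; terminal Gordon value at t=6 with g = 0.014; discount at r = 0.1212.
D_1 = 8.8123
D_2 = 11.2709
D_3 = 14.4155
D_4 = 15.4145
D_5 = 16.4828
D_6 = 17.6250
TV_6 = 17.8718/(0.1212−0.014) = 166.7143
P₀ = Σ Dₜ/(1+r)ᵗ + TV_6/(1+r)^6 = 138.9044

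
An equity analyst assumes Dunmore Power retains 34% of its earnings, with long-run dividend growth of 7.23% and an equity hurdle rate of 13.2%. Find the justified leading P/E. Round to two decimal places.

Payout ratio b = 1 − 0.34 = 0.66.
Justified leading P/E = b/(r−g) = 0.66/(0.132−0.0723) = 11.0553

11.06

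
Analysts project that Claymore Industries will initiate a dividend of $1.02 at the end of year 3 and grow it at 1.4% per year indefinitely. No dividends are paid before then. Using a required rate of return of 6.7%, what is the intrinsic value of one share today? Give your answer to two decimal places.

$16.90

Deferred-dividend DDM. At t=2 the remaining stream is a growing perpetuity with first payment D_3 = 1.02.
V_2 = D_3/(r−g) = 1.02/(0.067−0.014) = 19.2453
P₀ = V_2/(1+r)^2 = 19.2453/(1+0.067)^2 = 16.9042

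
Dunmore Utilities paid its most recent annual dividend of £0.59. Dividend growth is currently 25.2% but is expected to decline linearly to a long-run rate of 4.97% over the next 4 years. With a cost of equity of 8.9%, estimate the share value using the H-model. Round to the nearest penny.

£21.83

H-model: P₀ = D₀[(1+g_L) + H(g_S−g_L)]/(r−g_L), with H = 4/2 = 2.
P₀ = 0.59 × [(1+0.0497) + 2×(0.252−0.0497)] / (0.089−0.0497)
   = 0.59 × 1.4543 / 0.0393 = 21.8330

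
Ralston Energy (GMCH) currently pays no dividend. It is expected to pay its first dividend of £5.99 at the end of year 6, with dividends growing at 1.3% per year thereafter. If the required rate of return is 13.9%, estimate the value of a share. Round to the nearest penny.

Deferred-dividend DDM. At t=5 the remaining stream is a growing perpetuity with first payment D_6 = 5.99.
V_5 = D_6/(r−g) = 5.99/(0.139−0.013) = 47.5397
P₀ = V_5/(1+r)^5 = 47.5397/(1+0.139)^5 = 24.7992

£24.80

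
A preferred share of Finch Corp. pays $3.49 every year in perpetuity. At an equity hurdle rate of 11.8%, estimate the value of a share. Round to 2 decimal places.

$29.58

Zero-growth DDM (perpetuity): P₀ = D/r = 3.49 / 0.118 = 29.5763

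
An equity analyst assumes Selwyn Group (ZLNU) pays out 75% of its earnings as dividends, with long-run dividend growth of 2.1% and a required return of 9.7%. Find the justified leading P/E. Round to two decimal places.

Justified leading P/E = b/(r−g) = 0.75/(0.097−0.021) = 9.8684

9.87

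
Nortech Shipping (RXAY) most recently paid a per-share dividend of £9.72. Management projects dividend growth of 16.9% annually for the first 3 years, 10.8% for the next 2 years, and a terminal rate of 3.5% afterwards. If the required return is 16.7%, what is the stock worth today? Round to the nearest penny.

£116.40

Three-stage DDM. Project D₁…D_5; terminal Gordon value at t=5 with g = 0.035; discount at r = 0.167.
D_1 = 11.3627
D_2 = 13.2830
D_3 = 15.5278
D_4 = 17.2048
D_5 = 19.0629
TV_5 = 19.7301/(0.167−0.035) = 149.4706
P₀ = Σ Dₜ/(1+r)ᵗ + TV_5/(1+r)^5 = 116.3993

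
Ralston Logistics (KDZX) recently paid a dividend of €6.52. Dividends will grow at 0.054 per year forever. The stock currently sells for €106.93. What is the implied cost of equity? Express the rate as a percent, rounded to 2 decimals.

11.83%

Rearranging the constant-growth DDM: r = D₁/P₀ + g.
D₁ = 6.52 × (1 + 0.054) = 6.8721.
r = 6.8721 / 106.93 + 0.054 = 0.06427 + 0.054 = 0.11827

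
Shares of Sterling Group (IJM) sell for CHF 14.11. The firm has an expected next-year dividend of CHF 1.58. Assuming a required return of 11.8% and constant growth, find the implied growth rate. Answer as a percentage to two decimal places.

0.60%

From P₀ = D₁/(r − g), the implied growth is g = r − D₁/P₀.
g = 0.118 − 1.58/14.11 = 0.118 − 0.11198 = 0.00602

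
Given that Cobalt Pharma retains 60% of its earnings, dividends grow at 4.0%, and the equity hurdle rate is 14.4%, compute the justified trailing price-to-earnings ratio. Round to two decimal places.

4.00

Payout ratio b = 1 − 0.60 = 0.40.
Justified trailing P/E = b(1+g)/(r−g) = 0.40×(1+0.04)/(0.144−0.04) = 4.0000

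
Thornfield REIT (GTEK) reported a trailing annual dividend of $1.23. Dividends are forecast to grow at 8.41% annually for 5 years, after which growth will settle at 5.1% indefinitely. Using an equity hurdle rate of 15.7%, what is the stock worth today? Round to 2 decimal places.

Two-stage DDM. Project D₁…D_5 at 0.0841, terminal growth 0.051, discount at r = 0.157.
D_1 = 1.3334
D_2 = 1.4456
D_3 = 1.5672
D_4 = 1.6990
D_5 = 1.8418
Terminal value at t=5: TV = D_6/(r−g) = 1.9358/(0.157−0.051) = 18.2620
P₀ = 1.3334/(1+0.157)^1 + 1.4456/(1+0.157)^2 + 1.5672/(1+0.157)^3 + 1.6990/(1+0.157)^4 + 1.8418/(1+0.157)^5 + 18.2620/(1+0.157)^5 = 13.8888

$13.89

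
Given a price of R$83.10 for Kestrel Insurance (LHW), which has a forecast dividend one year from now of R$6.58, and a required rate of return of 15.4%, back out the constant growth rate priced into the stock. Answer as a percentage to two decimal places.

7.48%

From P₀ = D₁/(r − g), the implied growth is g = r − D₁/P₀.
g = 0.154 − 6.58/83.10 = 0.154 − 0.07918 = 0.07482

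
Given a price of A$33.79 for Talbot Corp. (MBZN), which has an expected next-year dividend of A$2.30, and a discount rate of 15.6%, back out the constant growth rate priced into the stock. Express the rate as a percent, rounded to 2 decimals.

8.79%

From P₀ = D₁/(r − g), the implied growth is g = r − D₁/P₀.
g = 0.156 − 2.30/33.79 = 0.156 − 0.06807 = 0.08793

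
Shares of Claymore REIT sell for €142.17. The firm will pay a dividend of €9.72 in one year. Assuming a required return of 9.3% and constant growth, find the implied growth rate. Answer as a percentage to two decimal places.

2.46%

From P₀ = D₁/(r − g), the implied growth is g = r − D₁/P₀.
g = 0.093 − 9.72/142.17 = 0.093 − 0.06837 = 0.02463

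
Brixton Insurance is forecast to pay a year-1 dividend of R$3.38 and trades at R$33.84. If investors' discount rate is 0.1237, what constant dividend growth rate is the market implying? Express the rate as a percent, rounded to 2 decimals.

From P₀ = D₁/(r − g), the implied growth is g = r − D₁/P₀.
g = 0.1237 − 3.38/33.84 = 0.1237 − 0.09988 = 0.02382

2.38%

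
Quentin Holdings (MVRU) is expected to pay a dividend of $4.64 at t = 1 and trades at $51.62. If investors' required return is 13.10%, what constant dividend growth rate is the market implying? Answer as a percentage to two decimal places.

4.11%

From P₀ = D₁/(r − g), the implied growth is g = r − D₁/P₀.
g = 0.131 − 4.64/51.62 = 0.131 − 0.08989 = 0.04111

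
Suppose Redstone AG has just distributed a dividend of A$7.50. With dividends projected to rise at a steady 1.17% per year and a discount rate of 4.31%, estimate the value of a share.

A$241.65

Gordon growth model: P₀ = D₁/(r − g). D₁ = 7.50 × (1 + 0.0117) = 7.5878.
P₀ = 7.5878 / (0.0431 − 0.0117) = 7.5878 / 0.0314 = 241.6481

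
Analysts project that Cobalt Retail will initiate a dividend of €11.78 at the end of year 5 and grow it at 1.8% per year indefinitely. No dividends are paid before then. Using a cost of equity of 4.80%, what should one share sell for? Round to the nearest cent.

€325.52

Deferred-dividend DDM. At t=4 the remaining stream is a growing perpetuity with first payment D_5 = 11.78.
V_4 = D_5/(r−g) = 11.78/(0.048−0.018) = 392.6667
P₀ = V_4/(1+r)^4 = 392.6667/(1+0.048)^4 = 325.5209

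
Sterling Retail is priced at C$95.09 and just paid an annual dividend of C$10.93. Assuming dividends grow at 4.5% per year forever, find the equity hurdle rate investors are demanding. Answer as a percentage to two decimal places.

16.51%

Rearranging the constant-growth DDM: r = D₁/P₀ + g.
D₁ = 10.93 × (1 + 0.045) = 11.4218.
r = 11.4218 / 95.09 + 0.045 = 0.12012 + 0.045 = 0.16512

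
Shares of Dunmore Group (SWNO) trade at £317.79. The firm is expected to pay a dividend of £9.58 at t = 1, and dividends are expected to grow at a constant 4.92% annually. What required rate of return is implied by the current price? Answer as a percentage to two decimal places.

7.93%

Rearranging the constant-growth DDM: r = D₁/P₀ + g.
r = 9.5800 / 317.79 + 0.0492 = 0.03015 + 0.0492 = 0.07935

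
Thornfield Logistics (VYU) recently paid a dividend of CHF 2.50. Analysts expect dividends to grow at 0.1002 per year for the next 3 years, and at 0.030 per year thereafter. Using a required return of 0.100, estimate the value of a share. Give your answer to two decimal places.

Two-stage DDM. Project D₁…D_3 at 0.1002, terminal growth 0.03, discount at r = 0.1.
D_1 = 2.7505
D_2 = 3.0261
D_3 = 3.3293
Terminal value at t=3: TV = D_4/(r−g) = 3.4292/(0.1−0.03) = 48.9885
P₀ = 2.7505/(1+0.1)^1 + 3.0261/(1+0.1)^2 + 3.3293/(1+0.1)^3 + 48.9885/(1+0.1)^3 = 44.3085

CHF 44.31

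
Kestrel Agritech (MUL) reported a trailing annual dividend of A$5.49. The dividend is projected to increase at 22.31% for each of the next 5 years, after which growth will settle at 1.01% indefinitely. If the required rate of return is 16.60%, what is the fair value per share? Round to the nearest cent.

Two-stage DDM. Project D₁…D_5 at 0.2231, terminal growth 0.0101, discount at r = 0.166.
D_1 = 6.7148
D_2 = 8.2129
D_3 = 10.0452
D_4 = 12.2863
D_5 = 15.0273
Terminal value at t=5: TV = D_6/(r−g) = 15.1791/(0.166−0.0101) = 97.3645
P₀ = 6.7148/(1+0.166)^1 + 8.2129/(1+0.166)^2 + 10.0452/(1+0.166)^3 + 12.2863/(1+0.166)^4 + 15.0273/(1+0.166)^5 + 97.3645/(1+0.166)^5 = 76.9319

A$76.93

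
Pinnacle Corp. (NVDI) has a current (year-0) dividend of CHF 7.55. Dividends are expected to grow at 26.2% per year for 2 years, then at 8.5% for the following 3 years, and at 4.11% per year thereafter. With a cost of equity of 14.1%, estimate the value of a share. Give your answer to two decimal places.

Three-stage DDM. Project D₁…D_5; terminal Gordon value at t=5 with g = 0.0411; discount at r = 0.141.
D_1 = 9.5281
D_2 = 12.0245
D_3 = 13.0465
D_4 = 14.1555
D_5 = 15.3587
TV_5 = 15.9900/(0.141−0.0411) = 160.0596
P₀ = Σ Dₜ/(1+r)ᵗ + TV_5/(1+r)^5 = 125.4299

CHF 125.43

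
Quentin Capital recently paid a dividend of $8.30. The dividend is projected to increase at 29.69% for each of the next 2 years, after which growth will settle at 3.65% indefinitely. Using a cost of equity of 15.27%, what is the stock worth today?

$113.56

Two-stage DDM. Project D₁…D_2 at 0.2969, terminal growth 0.0365, discount at r = 0.1527.
D_1 = 10.7643
D_2 = 13.9602
Terminal value at t=2: TV = D_3/(r−g) = 14.4697/(0.1527−0.0365) = 124.5243
P₀ = 10.7643/(1+0.1527)^1 + 13.9602/(1+0.1527)^2 + 124.5243/(1+0.1527)^2 = 113.5625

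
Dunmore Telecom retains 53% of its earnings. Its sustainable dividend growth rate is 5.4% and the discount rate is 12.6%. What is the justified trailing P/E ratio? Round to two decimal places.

6.88

Payout ratio b = 1 − 0.53 = 0.47.
Justified trailing P/E = b(1+g)/(r−g) = 0.47×(1+0.054)/(0.126−0.054) = 6.8803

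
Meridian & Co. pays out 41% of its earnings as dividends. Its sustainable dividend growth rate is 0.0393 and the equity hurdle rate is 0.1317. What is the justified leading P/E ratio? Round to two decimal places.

Justified leading P/E = b/(r−g) = 0.41/(0.1317−0.0393) = 4.4372

4.44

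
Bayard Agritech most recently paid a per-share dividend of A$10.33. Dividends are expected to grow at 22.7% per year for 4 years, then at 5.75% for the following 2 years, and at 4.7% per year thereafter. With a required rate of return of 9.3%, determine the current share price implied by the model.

Three-stage DDM. Project D₁…D_6; terminal Gordon value at t=6 with g = 0.047; discount at r = 0.093.
D_1 = 12.6749
D_2 = 15.5521
D_3 = 19.0824
D_4 = 23.4142
D_5 = 24.7605
D_6 = 26.1842
TV_6 = 27.4149/(0.093−0.047) = 595.9752
P₀ = Σ Dₜ/(1+r)ᵗ + TV_6/(1+r)^6 = 436.4133

A$436.41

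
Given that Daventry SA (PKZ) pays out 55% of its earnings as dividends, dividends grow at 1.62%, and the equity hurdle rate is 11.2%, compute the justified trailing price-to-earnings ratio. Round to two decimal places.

Justified trailing P/E = b(1+g)/(r−g) = 0.55×(1+0.0162)/(0.112−0.0162) = 5.8341

5.83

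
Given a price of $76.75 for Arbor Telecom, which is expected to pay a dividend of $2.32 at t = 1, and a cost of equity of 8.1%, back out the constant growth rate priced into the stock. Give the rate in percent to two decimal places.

5.08%

From P₀ = D₁/(r − g), the implied growth is g = r − D₁/P₀.
g = 0.081 − 2.32/76.75 = 0.081 − 0.03023 = 0.05077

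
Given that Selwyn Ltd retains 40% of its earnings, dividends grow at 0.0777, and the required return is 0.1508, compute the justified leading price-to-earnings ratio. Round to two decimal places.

8.21

Payout ratio b = 1 − 0.40 = 0.60.
Justified leading P/E = b/(r−g) = 0.60/(0.1508−0.0777) = 8.2079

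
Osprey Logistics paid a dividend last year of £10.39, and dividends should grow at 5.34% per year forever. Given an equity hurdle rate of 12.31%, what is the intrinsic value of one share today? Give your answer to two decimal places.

Gordon growth model: P₀ = D₁/(r − g). D₁ = 10.39 × (1 + 0.0534) = 10.9448.
P₀ = 10.9448 / (0.1231 − 0.0534) = 10.9448 / 0.0697 = 157.0276

£157.03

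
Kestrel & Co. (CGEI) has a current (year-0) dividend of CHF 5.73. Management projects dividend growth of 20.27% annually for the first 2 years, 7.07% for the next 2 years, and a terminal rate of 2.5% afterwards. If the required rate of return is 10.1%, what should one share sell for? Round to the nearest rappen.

CHF 113.42

Three-stage DDM. Project D₁…D_4; terminal Gordon value at t=4 with g = 0.025; discount at r = 0.101.
D_1 = 6.8915
D_2 = 8.2884
D_3 = 8.8744
D_4 = 9.5018
TV_4 = 9.7393/(0.101−0.025) = 128.1490
P₀ = Σ Dₜ/(1+r)ᵗ + TV_4/(1+r)^4 = 113.4222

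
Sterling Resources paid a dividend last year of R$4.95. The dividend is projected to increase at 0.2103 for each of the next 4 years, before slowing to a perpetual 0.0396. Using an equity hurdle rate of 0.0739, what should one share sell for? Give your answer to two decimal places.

Two-stage DDM. Project D₁…D_4 at 0.2103, terminal growth 0.0396, discount at r = 0.0739.
D_1 = 5.9910
D_2 = 7.2509
D_3 = 8.7758
D_4 = 10.6213
Terminal value at t=4: TV = D_5/(r−g) = 11.0419/(0.0739−0.0396) = 321.9211
P₀ = 5.9910/(1+0.0739)^1 + 7.2509/(1+0.0739)^2 + 8.7758/(1+0.0739)^3 + 10.6213/(1+0.0739)^4 + 321.9211/(1+0.0739)^4 = 268.9816

R$268.98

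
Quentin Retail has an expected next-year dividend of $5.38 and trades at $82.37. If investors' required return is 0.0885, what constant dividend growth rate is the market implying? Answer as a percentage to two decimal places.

2.32%

From P₀ = D₁/(r − g), the implied growth is g = r − D₁/P₀.
g = 0.0885 − 5.38/82.37 = 0.0885 − 0.06532 = 0.02318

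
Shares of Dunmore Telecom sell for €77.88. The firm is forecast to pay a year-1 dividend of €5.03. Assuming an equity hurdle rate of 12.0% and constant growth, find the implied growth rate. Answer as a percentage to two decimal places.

From P₀ = D₁/(r − g), the implied growth is g = r − D₁/P₀.
g = 0.12 − 5.03/77.88 = 0.12 − 0.06459 = 0.05541

5.54%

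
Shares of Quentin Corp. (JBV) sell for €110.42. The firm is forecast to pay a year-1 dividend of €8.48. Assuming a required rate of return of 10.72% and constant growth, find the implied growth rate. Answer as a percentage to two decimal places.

From P₀ = D₁/(r − g), the implied growth is g = r − D₁/P₀.
g = 0.1072 − 8.48/110.42 = 0.1072 − 0.07680 = 0.03040

3.04%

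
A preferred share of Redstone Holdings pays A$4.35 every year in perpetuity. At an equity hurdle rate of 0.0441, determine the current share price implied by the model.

A$98.64

Zero-growth DDM (perpetuity): P₀ = D/r = 4.35 / 0.0441 = 98.6395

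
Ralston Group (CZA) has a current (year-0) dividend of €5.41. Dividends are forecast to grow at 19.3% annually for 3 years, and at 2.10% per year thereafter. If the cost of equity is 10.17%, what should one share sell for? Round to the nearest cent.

Two-stage DDM. Project D₁…D_3 at 0.193, terminal growth 0.021, discount at r = 0.1017.
D_1 = 6.4541
D_2 = 7.6998
D_3 = 9.1858
Terminal value at t=3: TV = D_4/(r−g) = 9.3787/(0.1017−0.021) = 116.2173
P₀ = 6.4541/(1+0.1017)^1 + 7.6998/(1+0.1017)^2 + 9.1858/(1+0.1017)^3 + 116.2173/(1+0.1017)^3 = 105.9839

€105.98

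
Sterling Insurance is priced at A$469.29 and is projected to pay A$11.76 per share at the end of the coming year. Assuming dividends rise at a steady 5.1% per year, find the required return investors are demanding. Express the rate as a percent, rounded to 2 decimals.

7.61%

Rearranging the constant-growth DDM: r = D₁/P₀ + g.
r = 11.7600 / 469.29 + 0.051 = 0.02506 + 0.051 = 0.07606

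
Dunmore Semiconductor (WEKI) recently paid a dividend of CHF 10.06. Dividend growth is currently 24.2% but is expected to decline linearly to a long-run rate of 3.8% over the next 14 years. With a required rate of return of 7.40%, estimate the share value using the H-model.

H-model: P₀ = D₀[(1+g_L) + H(g_S−g_L)]/(r−g_L), with H = 14/2 = 7.
P₀ = 10.06 × [(1+0.038) + 7×(0.242−0.038)] / (0.074−0.038)
   = 10.06 × 2.4660 / 0.036 = 689.1100

CHF 689.11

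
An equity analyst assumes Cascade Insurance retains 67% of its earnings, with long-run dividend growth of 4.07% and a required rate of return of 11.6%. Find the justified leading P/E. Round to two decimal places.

Payout ratio b = 1 − 0.67 = 0.33.
Justified leading P/E = b/(r−g) = 0.33/(0.116−0.0407) = 4.3825

4.38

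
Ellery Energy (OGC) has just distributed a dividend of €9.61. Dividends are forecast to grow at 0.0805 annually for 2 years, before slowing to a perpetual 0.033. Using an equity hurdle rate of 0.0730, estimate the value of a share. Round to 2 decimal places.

€271.08

Two-stage DDM. Project D₁…D_2 at 0.0805, terminal growth 0.033, discount at r = 0.073.
D_1 = 10.3836
D_2 = 11.2195
Terminal value at t=2: TV = D_3/(r−g) = 11.5897/(0.073−0.033) = 289.7432
P₀ = 10.3836/(1+0.073)^1 + 11.2195/(1+0.073)^2 + 289.7432/(1+0.073)^2 = 271.0818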